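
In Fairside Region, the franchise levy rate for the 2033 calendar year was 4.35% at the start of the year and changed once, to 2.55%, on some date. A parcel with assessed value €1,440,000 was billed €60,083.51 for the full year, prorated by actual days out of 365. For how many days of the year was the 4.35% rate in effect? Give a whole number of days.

329 days

Let d = days at the first rate; then 365 − d days at the second rate.
€1,440,000 × [4.35%·d + 2.55%·(365−d)] / 365 = €60,083.51
Solving gives d = 329, so the new rate took effect on November 26, 2033.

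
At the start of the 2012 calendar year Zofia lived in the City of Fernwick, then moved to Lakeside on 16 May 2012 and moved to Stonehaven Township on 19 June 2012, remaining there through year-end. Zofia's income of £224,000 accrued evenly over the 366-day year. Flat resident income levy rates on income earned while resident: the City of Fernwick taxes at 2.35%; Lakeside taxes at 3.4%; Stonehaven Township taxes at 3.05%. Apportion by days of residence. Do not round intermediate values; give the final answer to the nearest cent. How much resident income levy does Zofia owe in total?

£6,322.19

The City of Fernwick, 1 January – 15 May 2012: 136 days → £224,000 × 2.35% × 136/366 = £1,956.0219
Lakeside, 16 May – 18 June 2012: 34 days → £224,000 × 3.4% × 34/366 = £707.4973
Stonehaven Township, 19 June – 31 December 2012: 196 days → £224,000 × 3.05% × 196/366 = £3,658.6667
Total = £6,322.1858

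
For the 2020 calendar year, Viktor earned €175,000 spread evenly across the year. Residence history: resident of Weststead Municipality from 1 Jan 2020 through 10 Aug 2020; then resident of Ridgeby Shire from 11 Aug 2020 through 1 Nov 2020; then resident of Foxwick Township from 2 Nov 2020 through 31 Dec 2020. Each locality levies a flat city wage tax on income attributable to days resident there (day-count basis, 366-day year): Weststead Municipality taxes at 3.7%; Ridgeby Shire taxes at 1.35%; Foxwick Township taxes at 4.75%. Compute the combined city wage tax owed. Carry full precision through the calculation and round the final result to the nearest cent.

Weststead Municipality, 1 Jan – 10 Aug 2020: 223 days → €175,000 × 3.7% × 223/366 = €3,945.1503
Ridgeby Shire, 11 Aug – 1 Nov 2020: 83 days → €175,000 × 1.35% × 83/366 = €535.7582
Foxwick Township, 2 Nov – 31 Dec 2020: 60 days → €175,000 × 4.75% × 60/366 = €1,362.7049
Total = €5,843.6134

€5,843.61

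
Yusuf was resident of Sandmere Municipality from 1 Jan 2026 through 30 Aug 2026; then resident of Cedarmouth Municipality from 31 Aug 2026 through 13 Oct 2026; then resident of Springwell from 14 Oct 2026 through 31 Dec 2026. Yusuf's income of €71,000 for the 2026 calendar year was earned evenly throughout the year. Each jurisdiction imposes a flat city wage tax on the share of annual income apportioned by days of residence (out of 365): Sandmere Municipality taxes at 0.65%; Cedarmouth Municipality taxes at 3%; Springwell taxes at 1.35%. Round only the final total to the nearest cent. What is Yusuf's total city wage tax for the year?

Sandmere Municipality, 1 Jan – 30 Aug 2026: 242 days → €71,000 × 0.65% × 242/365 = €305.9808
Cedarmouth Municipality, 31 Aug – 13 Oct 2026: 44 days → €71,000 × 3% × 44/365 = €256.7671
Springwell, 14 Oct – 31 Dec 2026: 79 days → €71,000 × 1.35% × 79/365 = €207.4562
Total = €770.2041

€770.20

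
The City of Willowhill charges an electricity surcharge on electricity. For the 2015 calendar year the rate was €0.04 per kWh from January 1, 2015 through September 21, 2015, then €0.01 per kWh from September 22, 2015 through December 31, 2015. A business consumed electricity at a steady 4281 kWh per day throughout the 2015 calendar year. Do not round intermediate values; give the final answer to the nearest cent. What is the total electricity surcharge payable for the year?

January 1 – September 21, 2015: 264 days × 4281 kWh/day = 1,130,184 kWh at €0.04/kWh → €45207.36
September 22 – December 31, 2015: 101 days × 4281 kWh/day = 432,381 kWh at €0.01/kWh → €4323.81

€49531.17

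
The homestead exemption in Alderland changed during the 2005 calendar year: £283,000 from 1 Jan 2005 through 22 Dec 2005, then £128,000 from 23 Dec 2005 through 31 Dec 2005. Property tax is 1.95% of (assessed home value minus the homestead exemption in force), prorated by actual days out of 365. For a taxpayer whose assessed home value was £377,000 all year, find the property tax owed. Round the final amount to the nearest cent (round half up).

1 Jan – 22 Dec 2005: 356 days, exemption £283,000 → (£377,000 − £283,000) × 1.95% × 356/365 = £1,787.8027
23 Dec – 31 Dec 2005: 9 days, exemption £128,000 → (£377,000 − £128,000) × 1.95% × 9/365 = £119.7247
Total = £1,907.5274

£1,907.53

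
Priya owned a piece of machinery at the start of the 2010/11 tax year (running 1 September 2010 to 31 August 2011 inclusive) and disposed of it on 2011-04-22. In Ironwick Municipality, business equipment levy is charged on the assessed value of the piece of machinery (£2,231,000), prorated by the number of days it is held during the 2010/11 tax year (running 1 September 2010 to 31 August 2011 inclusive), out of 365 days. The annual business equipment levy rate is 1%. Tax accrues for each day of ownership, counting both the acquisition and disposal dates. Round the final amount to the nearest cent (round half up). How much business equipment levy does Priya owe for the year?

£14,302.85

Days held (2010-09-01 to 2011-04-22): 234 out of 365
Tax = £2,231,000 × 1% × 234/365 = £14,302.8493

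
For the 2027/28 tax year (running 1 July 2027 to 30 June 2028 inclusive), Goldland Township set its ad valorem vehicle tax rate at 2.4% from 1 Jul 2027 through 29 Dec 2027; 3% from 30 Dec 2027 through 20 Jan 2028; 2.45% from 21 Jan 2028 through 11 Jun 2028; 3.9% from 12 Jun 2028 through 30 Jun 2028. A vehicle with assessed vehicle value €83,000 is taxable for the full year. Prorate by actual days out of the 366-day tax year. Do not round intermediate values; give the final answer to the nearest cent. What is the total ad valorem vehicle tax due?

€2,102.78

1 Jul – 29 Dec 2027: 182 days at 2.4% → €83,000 × 2.4% × 182/366 = €990.5574
30 Dec 2027 – 20 Jan 2028: 22 days at 3% → €83,000 × 3% × 22/366 = €149.6721
21 Jan – 11 Jun 2028: 143 days at 2.45% → €83,000 × 2.45% × 143/366 = €794.5096
12 Jun – 30 Jun 2028: 19 days at 3.9% → €83,000 × 3.9% × 19/366 = €168.0410
Total = €2,102.7801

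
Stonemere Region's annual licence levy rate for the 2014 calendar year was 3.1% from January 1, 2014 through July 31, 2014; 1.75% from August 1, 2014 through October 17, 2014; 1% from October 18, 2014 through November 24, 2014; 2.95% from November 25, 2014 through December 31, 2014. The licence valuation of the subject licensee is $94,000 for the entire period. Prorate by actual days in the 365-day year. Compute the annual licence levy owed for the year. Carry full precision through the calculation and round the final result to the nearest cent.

$2,423.01

January 1 – July 31, 2014: 212 days at 3.1% → $94,000 × 3.1% × 212/365 = $1,692.5151
August 1 – October 17, 2014: 78 days at 1.75% → $94,000 × 1.75% × 78/365 = $351.5342
October 18 – November 24, 2014: 38 days at 1% → $94,000 × 1% × 38/365 = $97.8630
November 25 – December 31, 2014: 37 days at 2.95% → $94,000 × 2.95% × 37/365 = $281.0986
Total = $2,423.0110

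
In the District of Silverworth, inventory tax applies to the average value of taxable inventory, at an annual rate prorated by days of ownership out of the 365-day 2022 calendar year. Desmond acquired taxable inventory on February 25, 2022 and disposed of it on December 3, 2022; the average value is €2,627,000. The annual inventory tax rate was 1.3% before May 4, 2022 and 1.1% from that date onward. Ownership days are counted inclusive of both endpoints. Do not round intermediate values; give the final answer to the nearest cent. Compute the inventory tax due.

€23,304.73

February 25 – May 3, 2022: 68 days at 1.3% → €2,627,000 × 1.3% × 68/365 = €6,362.3781
May 4 – December 3, 2022: 214 days at 1.1% → €2,627,000 × 1.1% × 214/365 = €16,942.3507
Total = €23,304.7288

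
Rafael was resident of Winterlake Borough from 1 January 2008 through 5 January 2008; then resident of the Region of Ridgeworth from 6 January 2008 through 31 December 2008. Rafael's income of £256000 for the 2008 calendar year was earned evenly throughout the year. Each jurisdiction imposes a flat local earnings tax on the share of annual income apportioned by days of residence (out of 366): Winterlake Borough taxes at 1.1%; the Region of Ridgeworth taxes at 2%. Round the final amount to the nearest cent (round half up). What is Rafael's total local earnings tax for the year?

Winterlake Borough, 1 January – 5 January 2008: 5 days → £256000 × 1.1% × 5/366 = £38.4699
The Region of Ridgeworth, 6 January – 31 December 2008: 361 days → £256000 × 2% × 361/366 = £5050.0546
Total = £5088.5246

£5088.52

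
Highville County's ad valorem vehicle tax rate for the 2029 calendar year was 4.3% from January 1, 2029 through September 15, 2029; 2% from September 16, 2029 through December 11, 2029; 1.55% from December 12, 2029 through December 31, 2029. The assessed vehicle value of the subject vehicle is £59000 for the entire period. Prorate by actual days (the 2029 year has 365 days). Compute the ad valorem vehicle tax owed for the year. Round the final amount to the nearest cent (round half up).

January 1 – September 15, 2029: 258 days at 4.3% → £59000 × 4.3% × 258/365 = £1793.2767
September 16 – December 11, 2029: 87 days at 2% → £59000 × 2% × 87/365 = £281.2603
December 12 – December 31, 2029: 20 days at 1.55% → £59000 × 1.55% × 20/365 = £50.1096
Total = £2124.6466

£2124.65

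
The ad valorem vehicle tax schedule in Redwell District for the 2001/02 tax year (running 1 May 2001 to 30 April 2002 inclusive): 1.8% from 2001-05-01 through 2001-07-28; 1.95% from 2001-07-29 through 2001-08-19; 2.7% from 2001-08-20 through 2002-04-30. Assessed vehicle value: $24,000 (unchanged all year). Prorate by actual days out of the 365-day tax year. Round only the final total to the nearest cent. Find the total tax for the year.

$584.48

2001-05-01 to 2001-07-28: 89 days at 1.8% → $24,000 × 1.8% × 89/365 = $105.3370
2001-07-29 to 2001-08-19: 22 days at 1.95% → $24,000 × 1.95% × 22/365 = $28.2082
2001-08-20 to 2002-04-30: 254 days at 2.7% → $24,000 × 2.7% × 254/365 = $450.9370
Total = $584.4822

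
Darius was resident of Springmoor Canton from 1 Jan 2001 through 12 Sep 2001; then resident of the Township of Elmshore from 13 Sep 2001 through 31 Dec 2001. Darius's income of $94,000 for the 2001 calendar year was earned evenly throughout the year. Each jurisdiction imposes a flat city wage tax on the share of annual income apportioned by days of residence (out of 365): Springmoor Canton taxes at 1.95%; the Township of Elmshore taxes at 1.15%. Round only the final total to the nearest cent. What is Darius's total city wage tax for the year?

$1,606.37

Springmoor Canton, 1 Jan – 12 Sep 2001: 255 days → $94,000 × 1.95% × 255/365 = $1,280.5890
The Township of Elmshore, 13 Sep – 31 Dec 2001: 110 days → $94,000 × 1.15% × 110/365 = $325.7808
Total = $1,606.3699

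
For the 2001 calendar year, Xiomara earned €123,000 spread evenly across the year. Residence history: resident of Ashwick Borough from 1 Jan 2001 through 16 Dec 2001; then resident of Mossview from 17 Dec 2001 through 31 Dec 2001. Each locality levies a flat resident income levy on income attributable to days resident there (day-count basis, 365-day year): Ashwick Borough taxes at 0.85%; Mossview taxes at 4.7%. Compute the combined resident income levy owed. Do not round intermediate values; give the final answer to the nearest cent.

Ashwick Borough, 1 Jan – 16 Dec 2001: 350 days → €123,000 × 0.85% × 350/365 = €1,002.5342
Mossview, 17 Dec – 31 Dec 2001: 15 days → €123,000 × 4.7% × 15/365 = €237.5753
Total = €1,240.1096

€1,240.11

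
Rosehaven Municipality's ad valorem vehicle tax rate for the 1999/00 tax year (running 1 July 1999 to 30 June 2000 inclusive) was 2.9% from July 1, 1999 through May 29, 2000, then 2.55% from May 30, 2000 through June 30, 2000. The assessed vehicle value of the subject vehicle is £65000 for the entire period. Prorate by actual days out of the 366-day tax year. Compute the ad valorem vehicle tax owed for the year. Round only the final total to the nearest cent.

July 1, 1999 – May 29, 2000: 334 days at 2.9% → £65000 × 2.9% × 334/366 = £1720.1913
May 30 – June 30, 2000: 32 days at 2.55% → £65000 × 2.55% × 32/366 = £144.9180
Total = £1865.1093

£1865.11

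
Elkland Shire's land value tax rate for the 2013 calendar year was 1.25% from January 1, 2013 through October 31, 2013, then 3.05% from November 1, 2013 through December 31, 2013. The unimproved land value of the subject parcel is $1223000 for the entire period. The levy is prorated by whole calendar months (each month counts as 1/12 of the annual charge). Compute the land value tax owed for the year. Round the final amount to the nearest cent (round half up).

January 1 – October 31, 2013: 10 months at 1.25% → $1223000 × 1.25% × 10/12 = $12739.5833
November 1 – December 31, 2013: 2 months at 3.05% → $1223000 × 3.05% × 2/12 = $6216.9167
Total = $18956.5000

$18956.50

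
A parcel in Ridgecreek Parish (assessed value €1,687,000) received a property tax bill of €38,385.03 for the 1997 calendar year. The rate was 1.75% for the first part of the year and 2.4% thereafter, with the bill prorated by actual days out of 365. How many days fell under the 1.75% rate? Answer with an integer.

70 days

Let d = days at the first rate; then 365 − d days at the second rate.
€1,687,000 × [1.75%·d + 2.4%·(365−d)] / 365 = €38,385.03
Solving gives d = 70, so the new rate took effect on 12 March 1997.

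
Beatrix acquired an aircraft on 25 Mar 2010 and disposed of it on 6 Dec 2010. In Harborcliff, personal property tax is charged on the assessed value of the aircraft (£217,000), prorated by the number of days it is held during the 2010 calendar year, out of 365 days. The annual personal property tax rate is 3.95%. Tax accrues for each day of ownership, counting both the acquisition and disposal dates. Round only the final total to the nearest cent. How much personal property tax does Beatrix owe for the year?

£6,035.28

Days held (25 Mar – 6 Dec 2010): 257 out of 365
Tax = £217,000 × 3.95% × 257/365 = £6,035.2753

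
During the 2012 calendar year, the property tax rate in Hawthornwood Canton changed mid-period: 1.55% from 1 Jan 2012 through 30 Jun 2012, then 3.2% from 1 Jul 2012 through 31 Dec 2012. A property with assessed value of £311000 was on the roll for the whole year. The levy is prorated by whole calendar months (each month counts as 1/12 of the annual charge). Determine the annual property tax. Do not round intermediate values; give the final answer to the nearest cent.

£7386.25

1 Jan – 30 Jun 2012: 6 months at 1.55% → £311000 × 1.55% × 6/12 = £2410.2500
1 Jul – 31 Dec 2012: 6 months at 3.2% → £311000 × 3.2% × 6/12 = £4976.0000
Total = £7386.2500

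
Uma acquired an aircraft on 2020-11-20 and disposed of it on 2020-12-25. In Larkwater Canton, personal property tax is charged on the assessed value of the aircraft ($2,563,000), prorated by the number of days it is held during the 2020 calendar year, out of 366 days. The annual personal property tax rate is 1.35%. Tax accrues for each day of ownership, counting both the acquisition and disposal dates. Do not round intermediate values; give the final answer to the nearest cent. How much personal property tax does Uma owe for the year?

$3,403.33

Days held (2020-11-20 to 2020-12-25): 36 out of 366
Tax = $2,563,000 × 1.35% × 36/366 = $3,403.3279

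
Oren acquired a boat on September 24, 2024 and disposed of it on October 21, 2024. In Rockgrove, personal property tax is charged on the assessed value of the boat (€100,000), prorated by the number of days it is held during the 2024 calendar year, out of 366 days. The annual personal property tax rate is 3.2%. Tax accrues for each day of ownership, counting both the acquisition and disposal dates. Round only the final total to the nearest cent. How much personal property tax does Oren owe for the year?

€244.81

Days held (September 24 – October 21, 2024): 28 out of 366
Tax = €100,000 × 3.2% × 28/366 = €244.8087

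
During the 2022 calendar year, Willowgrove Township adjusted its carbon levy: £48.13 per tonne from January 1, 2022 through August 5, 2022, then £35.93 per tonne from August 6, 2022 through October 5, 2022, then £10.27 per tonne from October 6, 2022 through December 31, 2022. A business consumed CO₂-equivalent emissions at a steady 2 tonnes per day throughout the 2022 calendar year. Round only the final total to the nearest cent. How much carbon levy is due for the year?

£27058.86

January 1 – August 5, 2022: 217 days × 2 tonnes/day = 434 tonnes at £48.13/tonne → £20888.42
August 6 – October 5, 2022: 61 days × 2 tonnes/day = 122 tonnes at £35.93/tonne → £4383.46
October 6 – December 31, 2022: 87 days × 2 tonnes/day = 174 tonnes at £10.27/tonne → £1786.98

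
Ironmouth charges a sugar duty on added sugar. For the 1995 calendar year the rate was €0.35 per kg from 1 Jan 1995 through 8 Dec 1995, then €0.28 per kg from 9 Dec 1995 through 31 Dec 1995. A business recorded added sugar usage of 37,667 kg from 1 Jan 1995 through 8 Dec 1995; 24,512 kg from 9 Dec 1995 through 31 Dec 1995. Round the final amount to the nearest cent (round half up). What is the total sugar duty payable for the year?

€20,046.81

1 Jan – 8 Dec 1995: 37,667 kg at €0.35/kg → €13,183.45
9 Dec – 31 Dec 1995: 24,512 kg at €0.28/kg → €6,863.36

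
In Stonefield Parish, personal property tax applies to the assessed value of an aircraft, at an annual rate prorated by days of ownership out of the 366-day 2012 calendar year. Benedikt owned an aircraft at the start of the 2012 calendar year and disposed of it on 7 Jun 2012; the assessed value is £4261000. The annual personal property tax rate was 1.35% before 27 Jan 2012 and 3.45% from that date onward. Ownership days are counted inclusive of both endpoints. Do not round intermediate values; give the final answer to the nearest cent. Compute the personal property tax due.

£57506.04

1 Jan – 26 Jan 2012: 26 days at 1.35% → £4261000 × 1.35% × 26/366 = £4086.3689
27 Jan – 7 Jun 2012: 133 days at 3.45% → £4261000 × 3.45% × 133/366 = £53419.6680
Total = £57506.0369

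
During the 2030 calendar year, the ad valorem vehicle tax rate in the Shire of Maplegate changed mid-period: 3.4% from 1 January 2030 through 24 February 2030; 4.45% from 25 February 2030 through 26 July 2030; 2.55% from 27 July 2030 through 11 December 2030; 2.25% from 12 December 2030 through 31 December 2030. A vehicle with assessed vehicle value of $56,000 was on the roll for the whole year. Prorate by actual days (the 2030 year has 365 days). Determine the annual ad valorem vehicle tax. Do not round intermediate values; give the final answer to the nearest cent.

$1,933.61

1 January – 24 February 2030: 55 days at 3.4% → $56,000 × 3.4% × 55/365 = $286.9041
25 February – 26 July 2030: 152 days at 4.45% → $56,000 × 4.45% × 152/365 = $1,037.7644
27 July – 11 December 2030: 138 days at 2.55% → $56,000 × 2.55% × 138/365 = $539.9014
12 December – 31 December 2030: 20 days at 2.25% → $56,000 × 2.25% × 20/365 = $69.0411
Total = $1,933.6110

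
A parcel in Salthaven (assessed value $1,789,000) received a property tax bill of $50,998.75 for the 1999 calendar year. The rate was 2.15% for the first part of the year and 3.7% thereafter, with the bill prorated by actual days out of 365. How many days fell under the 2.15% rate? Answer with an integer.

200 days

Let d = days at the first rate; then 365 − d days at the second rate.
$1,789,000 × [2.15%·d + 3.7%·(365−d)] / 365 = $50,998.75
Solving gives d = 200, so the new rate took effect on 20 Jul 1999.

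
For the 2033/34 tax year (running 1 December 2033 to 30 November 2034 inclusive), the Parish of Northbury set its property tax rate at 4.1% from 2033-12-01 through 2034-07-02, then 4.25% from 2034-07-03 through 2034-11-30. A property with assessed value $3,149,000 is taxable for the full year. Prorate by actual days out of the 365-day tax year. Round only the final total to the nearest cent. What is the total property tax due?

$131,063.11

2033-12-01 to 2034-07-02: 214 days at 4.1% → $3,149,000 × 4.1% × 214/365 = $75,696.7836
2034-07-03 to 2034-11-30: 151 days at 4.25% → $3,149,000 × 4.25% × 151/365 = $55,366.3219
Total = $131,063.1055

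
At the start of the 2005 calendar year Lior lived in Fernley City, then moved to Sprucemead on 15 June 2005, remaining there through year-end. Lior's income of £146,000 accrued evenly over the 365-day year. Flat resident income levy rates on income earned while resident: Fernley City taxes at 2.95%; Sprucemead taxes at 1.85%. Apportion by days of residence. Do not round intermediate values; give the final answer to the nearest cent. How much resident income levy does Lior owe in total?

£3,427.00

Fernley City, 1 January – 14 June 2005: 165 days → £146,000 × 2.95% × 165/365 = £1,947.0000
Sprucemead, 15 June – 31 December 2005: 200 days → £146,000 × 1.85% × 200/365 = £1,480.0000
Total = £3,427.0000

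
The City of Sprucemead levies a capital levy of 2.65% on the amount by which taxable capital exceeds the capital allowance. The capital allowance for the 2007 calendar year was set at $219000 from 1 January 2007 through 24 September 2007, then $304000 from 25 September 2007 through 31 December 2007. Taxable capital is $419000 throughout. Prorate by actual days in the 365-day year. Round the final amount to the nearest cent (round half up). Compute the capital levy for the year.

$4695.22

1 January – 24 September 2007: 267 days, exemption $219000 → ($419000 − $219000) × 2.65% × 267/365 = $3876.9863
25 September – 31 December 2007: 98 days, exemption $304000 → ($419000 − $304000) × 2.65% × 98/365 = $818.2329
Total = $4695.2192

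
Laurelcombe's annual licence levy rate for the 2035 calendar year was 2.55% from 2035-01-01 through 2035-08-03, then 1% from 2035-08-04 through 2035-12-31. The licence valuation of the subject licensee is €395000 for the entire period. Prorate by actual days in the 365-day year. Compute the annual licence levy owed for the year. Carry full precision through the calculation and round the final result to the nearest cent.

€7556.40

2035-01-01 to 2035-08-03: 215 days at 2.55% → €395000 × 2.55% × 215/365 = €5933.1164
2035-08-04 to 2035-12-31: 150 days at 1% → €395000 × 1% × 150/365 = €1623.2877
Total = €7556.4041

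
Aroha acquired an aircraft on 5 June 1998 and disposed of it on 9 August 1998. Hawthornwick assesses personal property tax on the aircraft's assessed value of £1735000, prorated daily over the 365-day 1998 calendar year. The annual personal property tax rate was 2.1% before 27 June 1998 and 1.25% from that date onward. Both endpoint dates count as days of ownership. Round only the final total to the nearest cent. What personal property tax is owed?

5 June – 26 June 1998: 22 days at 2.1% → £1735000 × 2.1% × 22/365 = £2196.0822
27 June – 9 August 1998: 44 days at 1.25% → £1735000 × 1.25% × 44/365 = £2614.3836
Total = £4810.4658

£4810.47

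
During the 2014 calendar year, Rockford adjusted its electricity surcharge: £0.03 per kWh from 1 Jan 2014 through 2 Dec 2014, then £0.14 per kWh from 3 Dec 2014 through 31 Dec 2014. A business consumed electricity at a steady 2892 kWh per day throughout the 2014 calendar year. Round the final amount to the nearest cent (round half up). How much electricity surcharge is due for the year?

£40892.88

1 Jan – 2 Dec 2014: 336 days × 2892 kWh/day = 971,712 kWh at £0.03/kWh → £29151.36
3 Dec – 31 Dec 2014: 29 days × 2892 kWh/day = 83,868 kWh at £0.14/kWh → £11741.52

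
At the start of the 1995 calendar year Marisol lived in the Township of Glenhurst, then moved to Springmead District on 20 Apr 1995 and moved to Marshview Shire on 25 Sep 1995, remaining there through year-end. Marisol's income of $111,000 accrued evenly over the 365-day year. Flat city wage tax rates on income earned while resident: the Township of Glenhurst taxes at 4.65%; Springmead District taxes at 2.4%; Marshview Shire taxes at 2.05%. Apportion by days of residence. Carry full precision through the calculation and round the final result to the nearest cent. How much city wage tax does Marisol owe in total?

The Township of Glenhurst, 1 Jan – 19 Apr 1995: 109 days → $111,000 × 4.65% × 109/365 = $1,541.3795
Springmead District, 20 Apr – 24 Sep 1995: 158 days → $111,000 × 2.4% × 158/365 = $1,153.1836
Marshview Shire, 25 Sep – 31 Dec 1995: 98 days → $111,000 × 2.05% × 98/365 = $610.9562
Total = $3,305.5192

$3,305.52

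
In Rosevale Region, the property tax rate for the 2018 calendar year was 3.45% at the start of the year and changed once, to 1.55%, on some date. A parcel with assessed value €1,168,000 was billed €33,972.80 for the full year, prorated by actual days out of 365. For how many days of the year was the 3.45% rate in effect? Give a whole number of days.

261 days

Let d = days at the first rate; then 365 − d days at the second rate.
€1,168,000 × [3.45%·d + 1.55%·(365−d)] / 365 = €33,972.80
Solving gives d = 261, so the new rate took effect on 19 September 2018.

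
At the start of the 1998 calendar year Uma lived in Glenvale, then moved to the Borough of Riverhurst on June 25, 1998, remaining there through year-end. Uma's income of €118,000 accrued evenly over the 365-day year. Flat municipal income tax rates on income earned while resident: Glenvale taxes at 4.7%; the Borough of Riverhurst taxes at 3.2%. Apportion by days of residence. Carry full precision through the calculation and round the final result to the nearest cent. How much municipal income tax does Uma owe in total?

Glenvale, January 1 – June 24, 1998: 175 days → €118,000 × 4.7% × 175/365 = €2,659.0411
The Borough of Riverhurst, June 25 – December 31, 1998: 190 days → €118,000 × 3.2% × 190/365 = €1,965.5890
Total = €4,624.6301

€4,624.63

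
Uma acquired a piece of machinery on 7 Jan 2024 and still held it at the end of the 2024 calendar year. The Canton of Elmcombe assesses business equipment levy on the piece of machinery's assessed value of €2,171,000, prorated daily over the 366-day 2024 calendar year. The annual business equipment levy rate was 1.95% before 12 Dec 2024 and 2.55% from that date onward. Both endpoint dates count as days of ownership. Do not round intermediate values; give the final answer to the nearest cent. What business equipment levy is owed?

€42,352.30

7 Jan – 11 Dec 2024: 340 days at 1.95% → €2,171,000 × 1.95% × 340/366 = €39,327.1311
12 Dec – 31 Dec 2024: 20 days at 2.55% → €2,171,000 × 2.55% × 20/366 = €3,025.1639
Total = €42,352.2951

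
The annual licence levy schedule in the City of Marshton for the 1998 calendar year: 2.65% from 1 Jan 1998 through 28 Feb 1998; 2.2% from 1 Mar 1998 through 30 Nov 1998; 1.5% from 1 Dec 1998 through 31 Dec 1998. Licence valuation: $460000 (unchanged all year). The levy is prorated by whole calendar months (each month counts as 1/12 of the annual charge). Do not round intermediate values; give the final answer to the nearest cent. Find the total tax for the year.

$10196.67

1 Jan – 28 Feb 1998: 2 months at 2.65% → $460000 × 2.65% × 2/12 = $2031.6667
1 Mar – 30 Nov 1998: 9 months at 2.2% → $460000 × 2.2% × 9/12 = $7590.0000
1 Dec – 31 Dec 1998: 1 month at 1.5% → $460000 × 1.5% × 1/12 = $575.0000
Total = $10196.6667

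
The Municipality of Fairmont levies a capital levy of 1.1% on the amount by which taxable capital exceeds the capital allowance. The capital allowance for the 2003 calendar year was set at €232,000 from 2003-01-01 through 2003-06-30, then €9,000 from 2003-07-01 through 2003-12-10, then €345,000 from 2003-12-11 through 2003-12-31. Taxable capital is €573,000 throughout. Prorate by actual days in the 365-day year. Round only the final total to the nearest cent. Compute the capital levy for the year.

2003-01-01 to 2003-06-30: 181 days, exemption €232,000 → (€573,000 − €232,000) × 1.1% × 181/365 = €1,860.0849
2003-07-01 to 2003-12-10: 163 days, exemption €9,000 → (€573,000 − €9,000) × 1.1% × 163/365 = €2,770.5534
2003-12-11 to 2003-12-31: 21 days, exemption €345,000 → (€573,000 − €345,000) × 1.1% × 21/365 = €144.2959
Total = €4,774.9342

€4,774.93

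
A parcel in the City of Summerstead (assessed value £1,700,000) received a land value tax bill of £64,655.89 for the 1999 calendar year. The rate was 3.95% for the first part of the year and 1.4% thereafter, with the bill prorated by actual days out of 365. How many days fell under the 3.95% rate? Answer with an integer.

344 days

Let d = days at the first rate; then 365 − d days at the second rate.
£1,700,000 × [3.95%·d + 1.4%·(365−d)] / 365 = £64,655.89
Solving gives d = 344, so the new rate took effect on 11 Dec 1999.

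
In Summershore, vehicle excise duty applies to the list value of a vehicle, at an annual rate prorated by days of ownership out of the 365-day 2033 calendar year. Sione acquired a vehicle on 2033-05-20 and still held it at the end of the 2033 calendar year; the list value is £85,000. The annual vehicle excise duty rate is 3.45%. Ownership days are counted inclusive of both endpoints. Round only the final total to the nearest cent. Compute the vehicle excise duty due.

£1,815.74

Days held (2033-05-20 to 2033-12-31): 226 out of 365
Tax = £85,000 × 3.45% × 226/365 = £1,815.7397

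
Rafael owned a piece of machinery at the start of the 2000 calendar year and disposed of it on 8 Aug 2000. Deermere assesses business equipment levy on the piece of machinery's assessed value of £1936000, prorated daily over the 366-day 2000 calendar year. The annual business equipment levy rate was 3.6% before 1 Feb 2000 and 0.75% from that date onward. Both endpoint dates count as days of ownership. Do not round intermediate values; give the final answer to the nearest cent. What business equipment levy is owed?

1 Jan – 31 Jan 2000: 31 days at 3.6% → £1936000 × 3.6% × 31/366 = £5903.2131
1 Feb – 8 Aug 2000: 190 days at 0.75% → £1936000 × 0.75% × 190/366 = £7537.7049
Total = £13440.9180

£13440.92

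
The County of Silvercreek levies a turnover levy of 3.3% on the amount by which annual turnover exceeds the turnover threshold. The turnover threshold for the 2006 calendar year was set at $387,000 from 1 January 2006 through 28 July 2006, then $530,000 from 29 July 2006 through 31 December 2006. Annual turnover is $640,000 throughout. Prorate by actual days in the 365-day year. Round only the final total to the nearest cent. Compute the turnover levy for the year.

1 January – 28 July 2006: 209 days, exemption $387,000 → ($640,000 − $387,000) × 3.3% × 209/365 = $4,780.6603
29 July – 31 December 2006: 156 days, exemption $530,000 → ($640,000 − $530,000) × 3.3% × 156/365 = $1,551.4521
Total = $6,332.1123

$6,332.11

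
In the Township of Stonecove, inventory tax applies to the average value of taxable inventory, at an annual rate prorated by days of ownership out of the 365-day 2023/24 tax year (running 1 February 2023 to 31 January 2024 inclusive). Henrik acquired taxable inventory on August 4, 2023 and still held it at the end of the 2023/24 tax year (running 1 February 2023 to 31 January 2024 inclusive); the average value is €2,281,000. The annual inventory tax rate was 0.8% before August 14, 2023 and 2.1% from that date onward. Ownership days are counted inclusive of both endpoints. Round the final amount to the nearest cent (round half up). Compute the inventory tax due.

€22,941.24

August 4 – August 13, 2023: 10 days at 0.8% → €2,281,000 × 0.8% × 10/365 = €499.9452
August 14, 2023 – January 31, 2024: 171 days at 2.1% → €2,281,000 × 2.1% × 171/365 = €22,441.2904
Total = €22,941.2356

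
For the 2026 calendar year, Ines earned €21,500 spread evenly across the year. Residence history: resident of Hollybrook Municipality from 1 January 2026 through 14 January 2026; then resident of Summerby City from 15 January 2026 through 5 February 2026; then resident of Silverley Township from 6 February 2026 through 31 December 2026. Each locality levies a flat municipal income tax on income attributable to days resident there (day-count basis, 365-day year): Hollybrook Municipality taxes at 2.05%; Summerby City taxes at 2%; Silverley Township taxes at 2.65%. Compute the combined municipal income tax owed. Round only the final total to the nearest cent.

€556.38

Hollybrook Municipality, 1 January – 14 January 2026: 14 days → €21,500 × 2.05% × 14/365 = €16.9055
Summerby City, 15 January – 5 February 2026: 22 days → €21,500 × 2% × 22/365 = €25.9178
Silverley Township, 6 February – 31 December 2026: 329 days → €21,500 × 2.65% × 329/365 = €513.5555
Total = €556.3788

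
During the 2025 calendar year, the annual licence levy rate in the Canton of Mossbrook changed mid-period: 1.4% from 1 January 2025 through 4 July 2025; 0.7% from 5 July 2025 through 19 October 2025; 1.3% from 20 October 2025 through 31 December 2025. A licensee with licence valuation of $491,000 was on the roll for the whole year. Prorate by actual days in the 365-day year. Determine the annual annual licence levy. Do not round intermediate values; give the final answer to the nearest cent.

$5,768.24

1 January – 4 July 2025: 185 days at 1.4% → $491,000 × 1.4% × 185/365 = $3,484.0822
5 July – 19 October 2025: 107 days at 0.7% → $491,000 × 0.7% × 107/365 = $1,007.5589
20 October – 31 December 2025: 73 days at 1.3% → $491,000 × 1.3% × 73/365 = $1,276.6000
Total = $5,768.2411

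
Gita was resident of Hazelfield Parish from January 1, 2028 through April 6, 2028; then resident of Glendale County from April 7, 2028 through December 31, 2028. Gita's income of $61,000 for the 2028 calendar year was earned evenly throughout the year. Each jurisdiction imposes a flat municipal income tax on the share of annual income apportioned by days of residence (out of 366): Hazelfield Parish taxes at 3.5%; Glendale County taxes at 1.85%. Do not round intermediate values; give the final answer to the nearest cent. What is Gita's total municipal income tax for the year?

Hazelfield Parish, January 1 – April 6, 2028: 97 days → $61,000 × 3.5% × 97/366 = $565.8333
Glendale County, April 7 – December 31, 2028: 269 days → $61,000 × 1.85% × 269/366 = $829.4167
Total = $1,395.2500

$1,395.25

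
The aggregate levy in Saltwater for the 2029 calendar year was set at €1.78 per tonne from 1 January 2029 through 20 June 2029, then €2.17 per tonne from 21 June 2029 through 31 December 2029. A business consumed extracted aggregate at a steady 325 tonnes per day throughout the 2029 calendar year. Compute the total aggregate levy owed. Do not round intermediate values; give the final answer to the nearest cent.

1 January – 20 June 2029: 171 days × 325 tonnes/day = 55,575 tonnes at €1.78/tonne → €98,923.50
21 June – 31 December 2029: 194 days × 325 tonnes/day = 63,050 tonnes at €2.17/tonne → €136,818.50

€235,742.00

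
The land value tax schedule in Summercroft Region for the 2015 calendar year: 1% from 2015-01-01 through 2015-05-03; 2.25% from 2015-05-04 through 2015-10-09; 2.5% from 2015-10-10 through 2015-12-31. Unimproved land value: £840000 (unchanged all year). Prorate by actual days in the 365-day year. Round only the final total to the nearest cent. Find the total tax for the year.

£15839.18

2015-01-01 to 2015-05-03: 123 days at 1% → £840000 × 1% × 123/365 = £2830.6849
2015-05-04 to 2015-10-09: 159 days at 2.25% → £840000 × 2.25% × 159/365 = £8233.1507
2015-10-10 to 2015-12-31: 83 days at 2.5% → £840000 × 2.5% × 83/365 = £4775.3425
Total = £15839.1781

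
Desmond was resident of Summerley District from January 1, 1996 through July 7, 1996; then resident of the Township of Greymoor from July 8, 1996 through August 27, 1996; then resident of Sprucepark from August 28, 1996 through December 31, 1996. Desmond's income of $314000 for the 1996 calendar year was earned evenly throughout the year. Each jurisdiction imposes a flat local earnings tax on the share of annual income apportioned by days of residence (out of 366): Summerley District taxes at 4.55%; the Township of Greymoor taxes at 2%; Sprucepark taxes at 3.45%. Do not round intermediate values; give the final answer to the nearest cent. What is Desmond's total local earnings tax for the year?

$11982.19

Summerley District, January 1 – July 7, 1996: 189 days → $314000 × 4.55% × 189/366 = $7377.7131
The Township of Greymoor, July 8 – August 27, 1996: 51 days → $314000 × 2% × 51/366 = $875.0820
Sprucepark, August 28 – December 31, 1996: 126 days → $314000 × 3.45% × 126/366 = $3729.3934
Total = $11982.1885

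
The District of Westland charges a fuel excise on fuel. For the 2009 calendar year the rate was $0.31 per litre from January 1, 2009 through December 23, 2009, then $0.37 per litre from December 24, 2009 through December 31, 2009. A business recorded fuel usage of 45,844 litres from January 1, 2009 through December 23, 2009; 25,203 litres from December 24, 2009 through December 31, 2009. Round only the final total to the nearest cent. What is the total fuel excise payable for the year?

$23536.75

January 1 – December 23, 2009: 45,844 litres at $0.31/litre → $14211.64
December 24 – December 31, 2009: 25,203 litres at $0.37/litre → $9325.11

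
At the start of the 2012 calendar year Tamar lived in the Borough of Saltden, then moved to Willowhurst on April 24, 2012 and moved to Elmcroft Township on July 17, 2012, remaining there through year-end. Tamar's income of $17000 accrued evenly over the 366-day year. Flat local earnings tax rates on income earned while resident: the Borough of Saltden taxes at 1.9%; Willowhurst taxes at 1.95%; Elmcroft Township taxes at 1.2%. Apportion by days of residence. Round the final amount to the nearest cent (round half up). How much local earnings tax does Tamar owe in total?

$270.33

The Borough of Saltden, January 1 – April 23, 2012: 114 days → $17000 × 1.9% × 114/366 = $100.6066
Willowhurst, April 24 – July 16, 2012: 84 days → $17000 × 1.95% × 84/366 = $76.0820
Elmcroft Township, July 17 – December 31, 2012: 168 days → $17000 × 1.2% × 168/366 = $93.6393
Total = $270.3279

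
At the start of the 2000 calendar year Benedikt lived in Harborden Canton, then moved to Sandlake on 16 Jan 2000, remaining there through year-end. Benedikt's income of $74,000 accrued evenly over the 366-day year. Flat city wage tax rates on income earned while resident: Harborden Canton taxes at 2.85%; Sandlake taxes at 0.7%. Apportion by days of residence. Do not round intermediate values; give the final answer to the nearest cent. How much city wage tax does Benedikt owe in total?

$583.20

Harborden Canton, 1 Jan – 15 Jan 2000: 15 days → $74,000 × 2.85% × 15/366 = $86.4344
Sandlake, 16 Jan – 31 Dec 2000: 351 days → $74,000 × 0.7% × 351/366 = $496.7705
Total = $583.2049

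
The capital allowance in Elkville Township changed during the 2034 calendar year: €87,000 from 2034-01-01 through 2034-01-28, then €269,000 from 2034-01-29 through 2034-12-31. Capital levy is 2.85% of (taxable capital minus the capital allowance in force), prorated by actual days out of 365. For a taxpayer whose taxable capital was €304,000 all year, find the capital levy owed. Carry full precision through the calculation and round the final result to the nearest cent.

2034-01-01 to 2034-01-28: 28 days, exemption €87,000 → (€304,000 − €87,000) × 2.85% × 28/365 = €474.4274
2034-01-29 to 2034-12-31: 337 days, exemption €269,000 → (€304,000 − €269,000) × 2.85% × 337/365 = €920.9795
Total = €1,395.4068

€1,395.41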